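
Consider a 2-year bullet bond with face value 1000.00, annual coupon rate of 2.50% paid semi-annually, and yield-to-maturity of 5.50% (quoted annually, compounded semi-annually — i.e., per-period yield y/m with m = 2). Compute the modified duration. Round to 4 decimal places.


Coupon per period c = face * coupon_rate / m = 12.500000
Periods per year m = 2; per-period yield y/m = 0.027500
Number of cashflows N = 4
Cashflows (t years, CF_t, discount factor 1/(1+y/m)^(m*t), PV):
  t = 0.5000: CF_t = 12.500000, DF = 0.973236, PV = 12.165450
  t = 1.0000: CF_t = 12.500000, DF = 0.947188, PV = 11.839854
  t = 1.5000: CF_t = 12.500000, DF = 0.921838, PV = 11.522972
  t = 2.0000: CF_t = 1012.500000, DF = 0.897166, PV = 908.380305
Price P = sum_t PV_t = 943.908582
First compute Macaulay numerator sum_t t * PV_t:
  t * PV_t at t = 0.5000: 6.082725
  t * PV_t at t = 1.0000: 11.839854
  t * PV_t at t = 1.5000: 17.284459
  t * PV_t at t = 2.0000: 1816.760611
Macaulay duration D = 1851.967649 / 943.908582 = 1.962020
Modified duration = D / (1 + y/m) = 1.962020 / (1 + 0.027500) = 1.909509

Answer: Modified duration = 1.9095


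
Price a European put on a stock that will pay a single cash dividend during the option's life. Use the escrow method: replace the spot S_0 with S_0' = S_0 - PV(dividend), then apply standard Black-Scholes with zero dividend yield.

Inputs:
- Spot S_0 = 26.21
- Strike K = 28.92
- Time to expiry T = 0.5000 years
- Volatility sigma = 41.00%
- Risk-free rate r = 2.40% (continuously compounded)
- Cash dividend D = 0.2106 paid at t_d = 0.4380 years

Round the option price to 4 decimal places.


PV(D) = D * exp(-r * t_d) = 0.2106 * 0.98954306 = 0.20839777
S_0' = S_0 - PV(D) = 26.2100 - 0.20839777 = 26.00160223
d1 = (ln(S_0'/K) + (r + sigma^2/2)*T) / (sigma*sqrt(T)) = -0.18057174
d2 = d1 - sigma*sqrt(T) = -0.47048552
exp(-rT) = 0.98807171
N(-d1) = 0.57164813; N(-d2) = 0.68099591
P = K * exp(-rT) * N(-d2) - S_0' * N(-d1) = 28.9200 * 0.98807171 * 0.68099591 - 26.00160223 * 0.57164813 = 4.5957

Answer: Price = 4.5957


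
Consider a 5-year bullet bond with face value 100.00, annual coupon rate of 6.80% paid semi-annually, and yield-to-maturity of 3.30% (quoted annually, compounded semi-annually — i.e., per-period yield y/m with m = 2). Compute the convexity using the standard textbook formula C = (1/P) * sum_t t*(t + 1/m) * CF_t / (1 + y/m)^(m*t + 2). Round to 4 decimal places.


Answer: Convexity = 22.2280

Derivation:
Coupon per period c = face * coupon_rate / m = 3.400000
Periods per year m = 2; per-period yield y/m = 0.016500
Number of cashflows N = 10
Cashflows (t years, CF_t, discount factor 1/(1+y/m)^(m*t), PV):
  t = 0.5000: CF_t = 3.400000, DF = 0.983768, PV = 3.344811
  t = 1.0000: CF_t = 3.400000, DF = 0.967799, PV = 3.290517
  t = 1.5000: CF_t = 3.400000, DF = 0.952090, PV = 3.237105
  t = 2.0000: CF_t = 3.400000, DF = 0.936635, PV = 3.184560
  t = 2.5000: CF_t = 3.400000, DF = 0.921432, PV = 3.132867
  t = 3.0000: CF_t = 3.400000, DF = 0.906475, PV = 3.082014
  t = 3.5000: CF_t = 3.400000, DF = 0.891761, PV = 3.031986
  t = 4.0000: CF_t = 3.400000, DF = 0.877285, PV = 2.982771
  t = 4.5000: CF_t = 3.400000, DF = 0.863045, PV = 2.934354
  t = 5.0000: CF_t = 103.400000, DF = 0.849036, PV = 87.790336
Price P = sum_t PV_t = 116.011320
Convexity numerator sum_t t*(t + 1/m) * CF_t / (1+y/m)^(m*t + 2):
  t = 0.5000: term = 1.618552
  t = 1.0000: term = 4.776839
  t = 1.5000: term = 9.398602
  t = 2.0000: term = 15.410070
  t = 2.5000: term = 22.739897
  t = 3.0000: term = 31.319091
  t = 3.5000: term = 41.080953
  t = 4.0000: term = 51.961011
  t = 4.5000: term = 63.896964
  t = 5.0000: term = 2336.493821
Convexity = (1/P) * sum = 2578.695802 / 116.011320 = 22.227967


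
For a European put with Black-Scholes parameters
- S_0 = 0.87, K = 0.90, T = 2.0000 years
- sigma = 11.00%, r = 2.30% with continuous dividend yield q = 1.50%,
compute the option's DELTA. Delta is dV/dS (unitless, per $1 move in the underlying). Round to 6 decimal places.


d1 = -0.0372937866; d2 = -0.1928572785
phi(d1) = 0.3986649471; exp(-qT) = 0.9704455335; exp(-rT) = 0.9550419622
N(-d1) = 0.5148746202
Delta = -exp(-qT) * N(-d1) = -0.9704455335 * 0.5148746202 = -0.499658

Answer: Delta = -0.499658


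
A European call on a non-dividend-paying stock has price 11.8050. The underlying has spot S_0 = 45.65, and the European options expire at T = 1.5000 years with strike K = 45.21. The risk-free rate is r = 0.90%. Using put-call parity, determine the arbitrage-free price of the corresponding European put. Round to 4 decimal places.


Put-call parity: C - P = S_0 * exp(-qT) - K * exp(-rT).
S_0 * exp(-qT) = 45.6500 * 1.00000000 = 45.65000000
K * exp(-rT) = 45.2100 * 0.98659072 = 44.60376628
P = C - S*exp(-qT) + K*exp(-rT)
P = 11.8050 - 45.65000000 + 44.60376628 = 10.7588

Answer: Put price = 10.7588


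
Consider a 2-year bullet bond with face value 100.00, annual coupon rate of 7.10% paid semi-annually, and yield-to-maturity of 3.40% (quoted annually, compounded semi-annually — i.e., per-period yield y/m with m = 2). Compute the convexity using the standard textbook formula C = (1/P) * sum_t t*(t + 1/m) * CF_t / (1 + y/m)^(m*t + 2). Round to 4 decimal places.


Coupon per period c = face * coupon_rate / m = 3.550000
Periods per year m = 2; per-period yield y/m = 0.017000
Number of cashflows N = 4
Cashflows (t years, CF_t, discount factor 1/(1+y/m)^(m*t), PV):
  t = 0.5000: CF_t = 3.550000, DF = 0.983284, PV = 3.490659
  t = 1.0000: CF_t = 3.550000, DF = 0.966848, PV = 3.432310
  t = 1.5000: CF_t = 3.550000, DF = 0.950686, PV = 3.374936
  t = 2.0000: CF_t = 103.550000, DF = 0.934795, PV = 96.797979
Price P = sum_t PV_t = 107.095883
Convexity numerator sum_t t*(t + 1/m) * CF_t / (1+y/m)^(m*t + 2):
  t = 0.5000: term = 1.687468
  t = 1.0000: term = 4.977781
  t = 1.5000: term = 9.789147
  t = 2.0000: term = 467.944546
Convexity = (1/P) * sum = 484.398942 / 107.095883 = 4.523040

Answer: Convexity = 4.5230


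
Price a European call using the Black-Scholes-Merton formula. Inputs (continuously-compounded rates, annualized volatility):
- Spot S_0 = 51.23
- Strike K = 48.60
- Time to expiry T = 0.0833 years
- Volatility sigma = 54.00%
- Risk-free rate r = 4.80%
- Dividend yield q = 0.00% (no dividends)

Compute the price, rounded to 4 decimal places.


d1 = (ln(S/K) + (r - q + 0.5*sigma^2) * T) / (sigma * sqrt(T)) = 0.44173121
d2 = d1 - sigma * sqrt(T) = 0.28587781
exp(-rT) = 0.99600958; exp(-qT) = 1.00000000
C = S_0 * exp(-qT) * N(d1) - K * exp(-rT) * N(d2)
N(d1) = 0.67065814; N(d2) = 0.61251415
C = 51.2300 * 1.00000000 * 0.67065814 - 48.6000 * 0.99600958 * 0.61251415 = 4.7084

Answer: Price = 4.7084


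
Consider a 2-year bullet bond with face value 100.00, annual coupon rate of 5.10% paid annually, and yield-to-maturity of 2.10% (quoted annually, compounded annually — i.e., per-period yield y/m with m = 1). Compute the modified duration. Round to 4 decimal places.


Answer: Modified duration = 1.9126

Derivation:
Coupon per period c = face * coupon_rate / m = 5.100000
Periods per year m = 1; per-period yield y/m = 0.021000
Number of cashflows N = 2
Cashflows (t years, CF_t, discount factor 1/(1+y/m)^(m*t), PV):
  t = 1.0000: CF_t = 5.100000, DF = 0.979432, PV = 4.995103
  t = 2.0000: CF_t = 105.100000, DF = 0.959287, PV = 100.821054
Price P = sum_t PV_t = 105.816157
First compute Macaulay numerator sum_t t * PV_t:
  t * PV_t at t = 1.0000: 4.995103
  t * PV_t at t = 2.0000: 201.642107
Macaulay duration D = 206.637210 / 105.816157 = 1.952795
Modified duration = D / (1 + y/m) = 1.952795 / (1 + 0.021000) = 1.912629


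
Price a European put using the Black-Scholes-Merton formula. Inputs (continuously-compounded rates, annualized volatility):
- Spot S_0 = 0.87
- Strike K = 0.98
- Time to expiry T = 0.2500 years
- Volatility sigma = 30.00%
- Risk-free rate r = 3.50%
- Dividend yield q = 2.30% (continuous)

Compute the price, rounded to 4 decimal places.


Answer: Price = 0.1237

Derivation:
d1 = (ln(S/K) + (r - q + 0.5*sigma^2) * T) / (sigma * sqrt(T)) = -0.69872907
d2 = d1 - sigma * sqrt(T) = -0.84872907
exp(-rT) = 0.99128817; exp(-qT) = 0.99426650
P = K * exp(-rT) * N(-d2) - S_0 * exp(-qT) * N(-d1)
N(-d1) = 0.75763932; N(-d2) = 0.80198397
P = 0.9800 * 0.99128817 * 0.80198397 - 0.8700 * 0.99426650 * 0.75763932 = 0.1237


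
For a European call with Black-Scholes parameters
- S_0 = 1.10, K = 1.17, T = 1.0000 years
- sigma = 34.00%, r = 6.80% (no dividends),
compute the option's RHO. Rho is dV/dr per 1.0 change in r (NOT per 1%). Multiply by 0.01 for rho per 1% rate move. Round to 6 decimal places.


Answer: Rho = 0.480749

Derivation:
d1 = 0.1885483265; d2 = -0.1514516735
phi(d1) = 0.3919136403; exp(-qT) = 1.0000000000; exp(-rT) = 0.9342604736
N(d2) = 0.4398097150
Rho = K*T*exp(-rT)*N(d2) = 1.1700 * 1.0000 * 0.9342604736 * 0.4398097150 = 0.480749


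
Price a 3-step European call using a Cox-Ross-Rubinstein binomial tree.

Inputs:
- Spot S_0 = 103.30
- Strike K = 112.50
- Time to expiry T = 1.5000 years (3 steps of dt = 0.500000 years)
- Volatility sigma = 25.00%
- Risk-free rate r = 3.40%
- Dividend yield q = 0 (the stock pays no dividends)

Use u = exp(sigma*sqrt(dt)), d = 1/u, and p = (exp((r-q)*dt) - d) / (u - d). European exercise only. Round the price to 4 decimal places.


dt = T/N = 0.500000
u = exp(sigma*sqrt(dt)) = 1.193365; d = 1/u = 0.837967
p = (exp((r-q)*dt) - d) / (u - d) = 0.504163
Discount per step: exp(-r*dt) = 0.983144
Stock lattice S(k, i) with i counting down-moves:
  k=0: S(0,0) = 103.3000
  k=1: S(1,0) = 123.2746; S(1,1) = 86.5620
  k=2: S(2,0) = 147.1115; S(2,1) = 103.3000; S(2,2) = 72.5361
  k=3: S(3,0) = 175.5576; S(3,1) = 123.2746; S(3,2) = 86.5620; S(3,3) = 60.7828
Terminal payoffs V(N, i) = max(S_T - K, 0):
  V(3,0) = 63.057647; V(3,1) = 10.774561; V(3,2) = 0.000000; V(3,3) = 0.000000
Backward induction: V(k, i) = exp(-r*dt) * [p * V(k+1, i) + (1-p) * V(k+1, i+1)].
  V(2,0) = exp(-r*dt) * [p*63.057647 + (1-p)*10.774561] = 36.507830
  V(2,1) = exp(-r*dt) * [p*10.774561 + (1-p)*0.000000] = 5.340571
  V(2,2) = exp(-r*dt) * [p*0.000000 + (1-p)*0.000000] = 0.000000
  V(1,0) = exp(-r*dt) * [p*36.507830 + (1-p)*5.340571] = 20.699064
  V(1,1) = exp(-r*dt) * [p*5.340571 + (1-p)*0.000000] = 2.647134
  V(0,0) = exp(-r*dt) * [p*20.699064 + (1-p)*2.647134] = 11.550220

Answer: Price = V(0,0) = 11.5502


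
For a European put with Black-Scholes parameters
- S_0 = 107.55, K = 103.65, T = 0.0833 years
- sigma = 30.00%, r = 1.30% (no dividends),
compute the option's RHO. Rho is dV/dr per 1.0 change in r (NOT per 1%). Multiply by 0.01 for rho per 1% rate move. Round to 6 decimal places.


Answer: Rho = -2.985236

Derivation:
d1 = 0.4823850737; d2 = 0.3957998556
phi(d1) = 0.3551247251; exp(-qT) = 1.0000000000; exp(-rT) = 0.9989176861
N(-d2) = 0.3461263417
Rho = -K*T*exp(-rT)*N(-d2) = -103.6500 * 0.0833 * 0.9989176861 * 0.3461263417 = -2.985236


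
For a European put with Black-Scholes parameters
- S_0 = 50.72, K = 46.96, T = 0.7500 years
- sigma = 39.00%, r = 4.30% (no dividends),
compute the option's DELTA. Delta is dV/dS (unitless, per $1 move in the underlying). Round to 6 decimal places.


d1 = 0.4924106001; d2 = 0.1546606926
phi(d1) = 0.3533936694; exp(-qT) = 1.0000000000; exp(-rT) = 0.9682644857
N(-d1) = 0.3112145536
Delta = -exp(-qT) * N(-d1) = -1.0000000000 * 0.3112145536 = -0.311215

Answer: Delta = -0.311215


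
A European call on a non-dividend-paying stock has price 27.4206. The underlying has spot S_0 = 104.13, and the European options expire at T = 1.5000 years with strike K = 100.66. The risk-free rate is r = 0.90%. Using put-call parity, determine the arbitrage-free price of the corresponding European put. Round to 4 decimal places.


Answer: Put price = 22.6008

Derivation:
Put-call parity: C - P = S_0 * exp(-qT) - K * exp(-rT).
S_0 * exp(-qT) = 104.1300 * 1.00000000 = 104.13000000
K * exp(-rT) = 100.6600 * 0.98659072 = 99.31022150
P = C - S*exp(-qT) + K*exp(-rT)
P = 27.4206 - 104.13000000 + 99.31022150 = 22.6008


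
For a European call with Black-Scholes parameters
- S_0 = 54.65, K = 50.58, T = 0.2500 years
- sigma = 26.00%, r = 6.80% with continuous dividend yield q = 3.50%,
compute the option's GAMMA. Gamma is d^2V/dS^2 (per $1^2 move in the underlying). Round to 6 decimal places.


d1 = 0.7237921029; d2 = 0.5937921029
phi(d1) = 0.3070096688; exp(-qT) = 0.9912881698; exp(-rT) = 0.9831436846
Gamma = exp(-qT) * phi(d1) / (S * sigma * sqrt(T)) = 0.9912881698 * 0.3070096688 / (54.6500 * 0.2600 * 0.5000000000) = 0.042837

Answer: Gamma = 0.042837


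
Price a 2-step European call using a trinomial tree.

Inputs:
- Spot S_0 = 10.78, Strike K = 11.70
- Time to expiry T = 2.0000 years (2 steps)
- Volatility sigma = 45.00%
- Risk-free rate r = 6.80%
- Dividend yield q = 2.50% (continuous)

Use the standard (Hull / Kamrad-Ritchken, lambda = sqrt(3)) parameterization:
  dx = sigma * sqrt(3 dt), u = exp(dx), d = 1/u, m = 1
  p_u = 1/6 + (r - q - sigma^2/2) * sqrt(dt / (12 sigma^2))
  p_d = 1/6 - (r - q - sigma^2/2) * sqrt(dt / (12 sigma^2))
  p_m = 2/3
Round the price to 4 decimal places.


dt = T/N = 1.000000; dx = sigma*sqrt(3*dt) = 0.779423
u = exp(dx) = 2.180214; d = 1/u = 0.458671
p_u = 0.129299, p_m = 0.666667, p_d = 0.204034
Discount per step: exp(-r*dt) = 0.934260
Stock lattice S(k, j) with j the centered position index:
  k=0: S(0,+0) = 10.7800
  k=1: S(1,-1) = 4.9445; S(1,+0) = 10.7800; S(1,+1) = 23.5027
  k=2: S(2,-2) = 2.2679; S(2,-1) = 4.9445; S(2,+0) = 10.7800; S(2,+1) = 23.5027; S(2,+2) = 51.2409
Terminal payoffs V(N, j) = max(S_T - K, 0):
  V(2,-2) = 0.000000; V(2,-1) = 0.000000; V(2,+0) = 0.000000; V(2,+1) = 11.802703; V(2,+2) = 39.540913
Backward induction: V(k, j) = exp(-r*dt) * [p_u * V(k+1, j+1) + p_m * V(k+1, j) + p_d * V(k+1, j-1)]
  V(1,-1) = exp(-r*dt) * [p_u*0.000000 + p_m*0.000000 + p_d*0.000000] = 0.000000
  V(1,+0) = exp(-r*dt) * [p_u*11.802703 + p_m*0.000000 + p_d*0.000000] = 1.425757
  V(1,+1) = exp(-r*dt) * [p_u*39.540913 + p_m*11.802703 + p_d*0.000000] = 12.127710
  V(0,+0) = exp(-r*dt) * [p_u*12.127710 + p_m*1.425757 + p_d*0.000000] = 2.353037

Answer: Price = V(0,0) = 2.3530


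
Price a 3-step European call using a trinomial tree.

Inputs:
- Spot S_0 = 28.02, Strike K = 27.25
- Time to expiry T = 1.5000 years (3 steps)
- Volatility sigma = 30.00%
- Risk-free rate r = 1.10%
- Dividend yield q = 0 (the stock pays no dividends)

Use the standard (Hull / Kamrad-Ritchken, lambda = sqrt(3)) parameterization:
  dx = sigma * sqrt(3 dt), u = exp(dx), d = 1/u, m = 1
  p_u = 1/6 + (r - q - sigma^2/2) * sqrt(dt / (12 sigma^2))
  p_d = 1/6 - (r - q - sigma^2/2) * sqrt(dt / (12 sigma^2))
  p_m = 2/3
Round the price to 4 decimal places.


Answer: Price = V(0,0) = 4.3760

Derivation:
dt = T/N = 0.500000; dx = sigma*sqrt(3*dt) = 0.367423
u = exp(dx) = 1.444009; d = 1/u = 0.692516
p_u = 0.143533, p_m = 0.666667, p_d = 0.189801
Discount per step: exp(-r*dt) = 0.994515
Stock lattice S(k, j) with j the centered position index:
  k=0: S(0,+0) = 28.0200
  k=1: S(1,-1) = 19.4043; S(1,+0) = 28.0200; S(1,+1) = 40.4611
  k=2: S(2,-2) = 13.4378; S(2,-1) = 19.4043; S(2,+0) = 28.0200; S(2,+1) = 40.4611; S(2,+2) = 58.4263
  k=3: S(3,-3) = 9.3059; S(3,-2) = 13.4378; S(3,-1) = 19.4043; S(3,+0) = 28.0200; S(3,+1) = 40.4611; S(3,+2) = 58.4263; S(3,+3) = 84.3681
Terminal payoffs V(N, j) = max(S_T - K, 0):
  V(3,-3) = 0.000000; V(3,-2) = 0.000000; V(3,-1) = 0.000000; V(3,+0) = 0.770000; V(3,+1) = 13.211140; V(3,+2) = 31.176261; V(3,+3) = 57.118063
Backward induction: V(k, j) = exp(-r*dt) * [p_u * V(k+1, j+1) + p_m * V(k+1, j) + p_d * V(k+1, j-1)]
  V(2,-2) = exp(-r*dt) * [p_u*0.000000 + p_m*0.000000 + p_d*0.000000] = 0.000000
  V(2,-1) = exp(-r*dt) * [p_u*0.770000 + p_m*0.000000 + p_d*0.000000] = 0.109914
  V(2,+0) = exp(-r*dt) * [p_u*13.211140 + p_m*0.770000 + p_d*0.000000] = 2.396346
  V(2,+1) = exp(-r*dt) * [p_u*31.176261 + p_m*13.211140 + p_d*0.770000] = 13.354729
  V(2,+2) = exp(-r*dt) * [p_u*57.118063 + p_m*31.176261 + p_d*13.211140] = 31.317243
  V(1,-1) = exp(-r*dt) * [p_u*2.396346 + p_m*0.109914 + p_d*0.000000] = 0.414941
  V(1,+0) = exp(-r*dt) * [p_u*13.354729 + p_m*2.396346 + p_d*0.109914] = 3.515874
  V(1,+1) = exp(-r*dt) * [p_u*31.317243 + p_m*13.354729 + p_d*2.396346] = 13.777044
  V(0,+0) = exp(-r*dt) * [p_u*13.777044 + p_m*3.515874 + p_d*0.414941] = 4.375993


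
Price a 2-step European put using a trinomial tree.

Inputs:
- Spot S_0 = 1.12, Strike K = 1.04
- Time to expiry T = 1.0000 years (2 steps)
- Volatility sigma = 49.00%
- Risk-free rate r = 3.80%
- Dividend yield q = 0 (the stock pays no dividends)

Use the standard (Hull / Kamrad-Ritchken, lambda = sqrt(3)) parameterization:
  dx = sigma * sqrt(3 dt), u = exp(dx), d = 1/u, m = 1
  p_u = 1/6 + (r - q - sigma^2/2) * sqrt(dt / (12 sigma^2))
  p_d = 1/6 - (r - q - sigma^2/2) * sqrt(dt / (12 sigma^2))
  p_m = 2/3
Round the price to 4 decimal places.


dt = T/N = 0.500000; dx = sigma*sqrt(3*dt) = 0.600125
u = exp(dx) = 1.822347; d = 1/u = 0.548743
p_u = 0.132486, p_m = 0.666667, p_d = 0.200847
Discount per step: exp(-r*dt) = 0.981179
Stock lattice S(k, j) with j the centered position index:
  k=0: S(0,+0) = 1.1200
  k=1: S(1,-1) = 0.6146; S(1,+0) = 1.1200; S(1,+1) = 2.0410
  k=2: S(2,-2) = 0.3373; S(2,-1) = 0.6146; S(2,+0) = 1.1200; S(2,+1) = 2.0410; S(2,+2) = 3.7195
Terminal payoffs V(N, j) = max(K - S_T, 0):
  V(2,-2) = 0.702747; V(2,-1) = 0.425408; V(2,+0) = 0.000000; V(2,+1) = 0.000000; V(2,+2) = 0.000000
Backward induction: V(k, j) = exp(-r*dt) * [p_u * V(k+1, j+1) + p_m * V(k+1, j) + p_d * V(k+1, j-1)]
  V(1,-1) = exp(-r*dt) * [p_u*0.000000 + p_m*0.425408 + p_d*0.702747] = 0.416756
  V(1,+0) = exp(-r*dt) * [p_u*0.000000 + p_m*0.000000 + p_d*0.425408] = 0.083834
  V(1,+1) = exp(-r*dt) * [p_u*0.000000 + p_m*0.000000 + p_d*0.000000] = 0.000000
  V(0,+0) = exp(-r*dt) * [p_u*0.000000 + p_m*0.083834 + p_d*0.416756] = 0.136966

Answer: Price = V(0,0) = 0.1370


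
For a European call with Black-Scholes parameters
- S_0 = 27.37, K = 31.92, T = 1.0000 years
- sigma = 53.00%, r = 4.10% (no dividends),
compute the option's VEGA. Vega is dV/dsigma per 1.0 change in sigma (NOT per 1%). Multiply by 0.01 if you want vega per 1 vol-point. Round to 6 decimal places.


d1 = 0.0521976424; d2 = -0.4778023576
phi(d1) = 0.3983991726; exp(-qT) = 1.0000000000; exp(-rT) = 0.9598291299
Vega = S * exp(-qT) * phi(d1) * sqrt(T) = 27.3700 * 1.0000000000 * 0.3983991726 * 1.0000000000 = 10.904185

Answer: Vega = 10.904185


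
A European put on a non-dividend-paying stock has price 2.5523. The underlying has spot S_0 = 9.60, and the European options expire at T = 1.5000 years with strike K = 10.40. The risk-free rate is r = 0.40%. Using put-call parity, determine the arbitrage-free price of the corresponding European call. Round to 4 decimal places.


Answer: Call price = 1.8145

Derivation:
Put-call parity: C - P = S_0 * exp(-qT) - K * exp(-rT).
S_0 * exp(-qT) = 9.6000 * 1.00000000 = 9.60000000
K * exp(-rT) = 10.4000 * 0.99401796 = 10.33778683
C = P + S*exp(-qT) - K*exp(-rT)
C = 2.5523 + 9.60000000 - 10.33778683 = 1.8145


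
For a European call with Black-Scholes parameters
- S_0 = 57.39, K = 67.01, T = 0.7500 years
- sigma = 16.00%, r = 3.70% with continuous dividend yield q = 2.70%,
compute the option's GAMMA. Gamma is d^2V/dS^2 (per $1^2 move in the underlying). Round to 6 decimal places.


Answer: Gamma = 0.029967

Derivation:
d1 = -0.9950039374; d2 = -1.1335680020
phi(d1) = 0.2431796153; exp(-qT) = 0.9799536543; exp(-rT) = 0.9726314943
Gamma = exp(-qT) * phi(d1) / (S * sigma * sqrt(T)) = 0.9799536543 * 0.2431796153 / (57.3900 * 0.1600 * 0.8660254038) = 0.029967


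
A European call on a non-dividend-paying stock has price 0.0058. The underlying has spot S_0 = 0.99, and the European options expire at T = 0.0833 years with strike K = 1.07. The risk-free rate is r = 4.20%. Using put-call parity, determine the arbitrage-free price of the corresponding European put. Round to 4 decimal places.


Answer: Put price = 0.0821

Derivation:
Put-call parity: C - P = S_0 * exp(-qT) - K * exp(-rT).
S_0 * exp(-qT) = 0.9900 * 1.00000000 = 0.99000000
K * exp(-rT) = 1.0700 * 0.99650751 = 1.06626304
P = C - S*exp(-qT) + K*exp(-rT)
P = 0.0058 - 0.99000000 + 1.06626304 = 0.0821


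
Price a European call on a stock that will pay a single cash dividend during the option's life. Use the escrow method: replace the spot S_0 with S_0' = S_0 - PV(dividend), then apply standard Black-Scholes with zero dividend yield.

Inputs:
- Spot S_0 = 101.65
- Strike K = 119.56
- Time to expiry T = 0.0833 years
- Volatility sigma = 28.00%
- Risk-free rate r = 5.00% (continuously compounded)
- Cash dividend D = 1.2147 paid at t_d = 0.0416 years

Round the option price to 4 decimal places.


Answer: Price = 0.0563

Derivation:
PV(D) = D * exp(-r * t_d) = 1.2147 * 0.99792216 = 1.21217605
S_0' = S_0 - PV(D) = 101.6500 - 1.21217605 = 100.43782395
d1 = (ln(S_0'/K) + (r + sigma^2/2)*T) / (sigma*sqrt(T)) = -2.06463535
d2 = d1 - sigma*sqrt(T) = -2.14544822
exp(-rT) = 0.99584366
N(d1) = 0.01947876; N(d2) = 0.01595851
C = S_0' * N(d1) - K * exp(-rT) * N(d2) = 100.43782395 * 0.01947876 - 119.5600 * 0.99584366 * 0.01595851 = 0.0563


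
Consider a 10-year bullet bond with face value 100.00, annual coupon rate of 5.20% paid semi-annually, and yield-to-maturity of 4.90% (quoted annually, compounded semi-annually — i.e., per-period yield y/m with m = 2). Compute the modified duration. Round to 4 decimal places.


Coupon per period c = face * coupon_rate / m = 2.600000
Periods per year m = 2; per-period yield y/m = 0.024500
Number of cashflows N = 20
Cashflows (t years, CF_t, discount factor 1/(1+y/m)^(m*t), PV):
  t = 0.5000: CF_t = 2.600000, DF = 0.976086, PV = 2.537823
  t = 1.0000: CF_t = 2.600000, DF = 0.952744, PV = 2.477134
  t = 1.5000: CF_t = 2.600000, DF = 0.929960, PV = 2.417895
  t = 2.0000: CF_t = 2.600000, DF = 0.907721, PV = 2.360073
  t = 2.5000: CF_t = 2.600000, DF = 0.886013, PV = 2.303634
  t = 3.0000: CF_t = 2.600000, DF = 0.864825, PV = 2.248545
  t = 3.5000: CF_t = 2.600000, DF = 0.844143, PV = 2.194773
  t = 4.0000: CF_t = 2.600000, DF = 0.823957, PV = 2.142287
  t = 4.5000: CF_t = 2.600000, DF = 0.804252, PV = 2.091056
  t = 5.0000: CF_t = 2.600000, DF = 0.785019, PV = 2.041050
  t = 5.5000: CF_t = 2.600000, DF = 0.766246, PV = 1.992240
  t = 6.0000: CF_t = 2.600000, DF = 0.747922, PV = 1.944598
  t = 6.5000: CF_t = 2.600000, DF = 0.730036, PV = 1.898095
  t = 7.0000: CF_t = 2.600000, DF = 0.712578, PV = 1.852703
  t = 7.5000: CF_t = 2.600000, DF = 0.695538, PV = 1.808398
  t = 8.0000: CF_t = 2.600000, DF = 0.678904, PV = 1.765151
  t = 8.5000: CF_t = 2.600000, DF = 0.662669, PV = 1.722939
  t = 9.0000: CF_t = 2.600000, DF = 0.646822, PV = 1.681737
  t = 9.5000: CF_t = 2.600000, DF = 0.631354, PV = 1.641520
  t = 10.0000: CF_t = 102.600000, DF = 0.616255, PV = 63.227805
Price P = sum_t PV_t = 102.349457
First compute Macaulay numerator sum_t t * PV_t:
  t * PV_t at t = 0.5000: 1.268912
  t * PV_t at t = 1.0000: 2.477134
  t * PV_t at t = 1.5000: 3.626843
  t * PV_t at t = 2.0000: 4.720147
  t * PV_t at t = 2.5000: 5.759086
  t * PV_t at t = 3.0000: 6.745635
  t * PV_t at t = 3.5000: 7.681705
  t * PV_t at t = 4.0000: 8.569148
  t * PV_t at t = 4.5000: 9.409752
  t * PV_t at t = 5.0000: 10.205252
  t * PV_t at t = 5.5000: 10.957323
  t * PV_t at t = 6.0000: 11.667587
  t * PV_t at t = 6.5000: 12.337614
  t * PV_t at t = 7.0000: 12.968923
  t * PV_t at t = 7.5000: 13.562982
  t * PV_t at t = 8.0000: 14.121211
  t * PV_t at t = 8.5000: 14.644984
  t * PV_t at t = 9.0000: 15.135631
  t * PV_t at t = 9.5000: 15.594436
  t * PV_t at t = 10.0000: 632.278051
Macaulay duration D = 813.732353 / 102.349457 = 7.950529
Modified duration = D / (1 + y/m) = 7.950529 / (1 + 0.024500) = 7.760400

Answer: Modified duration = 7.7604


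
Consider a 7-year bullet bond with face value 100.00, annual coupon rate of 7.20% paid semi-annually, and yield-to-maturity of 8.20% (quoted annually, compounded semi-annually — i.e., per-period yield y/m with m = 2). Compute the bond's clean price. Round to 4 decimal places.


Answer: Price = 94.7531

Derivation:
Coupon per period c = face * coupon_rate / m = 3.600000
Periods per year m = 2; per-period yield y/m = 0.041000
Number of cashflows N = 14
Cashflows (t years, CF_t, discount factor 1/(1+y/m)^(m*t), PV):
  t = 0.5000: CF_t = 3.600000, DF = 0.960615, PV = 3.458213
  t = 1.0000: CF_t = 3.600000, DF = 0.922781, PV = 3.322011
  t = 1.5000: CF_t = 3.600000, DF = 0.886437, PV = 3.191173
  t = 2.0000: CF_t = 3.600000, DF = 0.851524, PV = 3.065488
  t = 2.5000: CF_t = 3.600000, DF = 0.817987, PV = 2.944753
  t = 3.0000: CF_t = 3.600000, DF = 0.785770, PV = 2.828773
  t = 3.5000: CF_t = 3.600000, DF = 0.754823, PV = 2.717361
  t = 4.0000: CF_t = 3.600000, DF = 0.725094, PV = 2.610338
  t = 4.5000: CF_t = 3.600000, DF = 0.696536, PV = 2.507529
  t = 5.0000: CF_t = 3.600000, DF = 0.669103, PV = 2.408769
  t = 5.5000: CF_t = 3.600000, DF = 0.642750, PV = 2.313899
  t = 6.0000: CF_t = 3.600000, DF = 0.617435, PV = 2.222766
  t = 6.5000: CF_t = 3.600000, DF = 0.593117, PV = 2.135222
  t = 7.0000: CF_t = 103.600000, DF = 0.569757, PV = 59.026841
Price P = sum_t PV_t = 94.753136


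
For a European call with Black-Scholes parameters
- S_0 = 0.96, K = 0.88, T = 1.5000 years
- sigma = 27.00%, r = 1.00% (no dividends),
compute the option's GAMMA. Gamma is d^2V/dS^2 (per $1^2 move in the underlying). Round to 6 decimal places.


Answer: Gamma = 1.123251

Derivation:
d1 = 0.4738292263; d2 = 0.1431481110
phi(d1) = 0.3565803777; exp(-qT) = 1.0000000000; exp(-rT) = 0.9851119396
Gamma = exp(-qT) * phi(d1) / (S * sigma * sqrt(T)) = 1.0000000000 * 0.3565803777 / (0.9600 * 0.2700 * 1.2247448714) = 1.123251


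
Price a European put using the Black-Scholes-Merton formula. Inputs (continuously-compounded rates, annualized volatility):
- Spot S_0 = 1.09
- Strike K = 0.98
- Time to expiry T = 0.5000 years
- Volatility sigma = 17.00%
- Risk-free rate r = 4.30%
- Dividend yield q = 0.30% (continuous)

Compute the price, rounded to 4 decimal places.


Answer: Price = 0.0093

Derivation:
d1 = (ln(S/K) + (r - q + 0.5*sigma^2) * T) / (sigma * sqrt(T)) = 1.11145043
d2 = d1 - sigma * sqrt(T) = 0.99124228
exp(-rT) = 0.97872948; exp(-qT) = 0.99850112
P = K * exp(-rT) * N(-d2) - S_0 * exp(-qT) * N(-d1)
N(-d1) = 0.13318726; N(-d2) = 0.16078364
P = 0.9800 * 0.97872948 * 0.16078364 - 1.0900 * 0.99850112 * 0.13318726 = 0.0093


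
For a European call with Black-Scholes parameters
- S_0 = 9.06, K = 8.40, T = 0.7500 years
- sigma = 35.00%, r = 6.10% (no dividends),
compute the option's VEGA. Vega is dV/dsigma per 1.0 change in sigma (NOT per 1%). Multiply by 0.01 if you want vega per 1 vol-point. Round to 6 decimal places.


d1 = 0.5520290529; d2 = 0.2489201616
phi(d1) = 0.3425606451; exp(-qT) = 1.0000000000; exp(-rT) = 0.9552807525
Vega = S * exp(-qT) * phi(d1) * sqrt(T) = 9.0600 * 1.0000000000 * 0.3425606451 * 0.8660254038 = 2.687796

Answer: Vega = 2.687796


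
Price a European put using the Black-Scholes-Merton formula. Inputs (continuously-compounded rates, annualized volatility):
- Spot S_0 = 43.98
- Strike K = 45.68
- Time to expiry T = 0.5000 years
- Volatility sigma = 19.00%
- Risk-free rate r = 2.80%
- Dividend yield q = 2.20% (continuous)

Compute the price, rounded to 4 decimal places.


Answer: Price = 3.2237

Derivation:
d1 = (ln(S/K) + (r - q + 0.5*sigma^2) * T) / (sigma * sqrt(T)) = -0.19278396
d2 = d1 - sigma * sqrt(T) = -0.32713425
exp(-rT) = 0.98609754; exp(-qT) = 0.98906028
P = K * exp(-rT) * N(-d2) - S_0 * exp(-qT) * N(-d1)
N(-d1) = 0.57643592; N(-d2) = 0.62821682
P = 45.6800 * 0.98609754 * 0.62821682 - 43.9800 * 0.98906028 * 0.57643592 = 3.2237


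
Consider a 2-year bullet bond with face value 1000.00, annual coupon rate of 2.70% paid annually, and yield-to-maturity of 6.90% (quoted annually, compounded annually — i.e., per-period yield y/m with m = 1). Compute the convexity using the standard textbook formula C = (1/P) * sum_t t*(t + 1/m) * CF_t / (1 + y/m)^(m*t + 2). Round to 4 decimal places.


Answer: Convexity = 5.1548

Derivation:
Coupon per period c = face * coupon_rate / m = 27.000000
Periods per year m = 1; per-period yield y/m = 0.069000
Number of cashflows N = 2
Cashflows (t years, CF_t, discount factor 1/(1+y/m)^(m*t), PV):
  t = 1.0000: CF_t = 27.000000, DF = 0.935454, PV = 25.257250
  t = 2.0000: CF_t = 1027.000000, DF = 0.875074, PV = 898.700603
Price P = sum_t PV_t = 923.957853
Convexity numerator sum_t t*(t + 1/m) * CF_t / (1+y/m)^(m*t + 2):
  t = 1.0000: term = 44.203906
  t = 2.0000: term = 4718.575117
Convexity = (1/P) * sum = 4762.779023 / 923.957853 = 5.154758


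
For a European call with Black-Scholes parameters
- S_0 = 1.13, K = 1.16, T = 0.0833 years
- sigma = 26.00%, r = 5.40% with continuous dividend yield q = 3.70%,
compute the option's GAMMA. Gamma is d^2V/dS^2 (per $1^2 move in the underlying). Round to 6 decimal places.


d1 = -0.2927849073; d2 = -0.3678254297
phi(d1) = 0.3822042856; exp(-qT) = 0.9969226448; exp(-rT) = 0.9955119017
Gamma = exp(-qT) * phi(d1) / (S * sigma * sqrt(T)) = 0.9969226448 * 0.3822042856 / (1.1300 * 0.2600 * 0.2886173938) = 4.493479

Answer: Gamma = 4.493479


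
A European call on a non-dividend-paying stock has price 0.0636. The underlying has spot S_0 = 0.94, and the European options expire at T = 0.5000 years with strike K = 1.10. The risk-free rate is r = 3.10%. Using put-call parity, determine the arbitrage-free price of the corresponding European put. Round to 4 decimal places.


Put-call parity: C - P = S_0 * exp(-qT) - K * exp(-rT).
S_0 * exp(-qT) = 0.9400 * 1.00000000 = 0.94000000
K * exp(-rT) = 1.1000 * 0.98461951 = 1.08308146
P = C - S*exp(-qT) + K*exp(-rT)
P = 0.0636 - 0.94000000 + 1.08308146 = 0.2067

Answer: Put price = 0.2067


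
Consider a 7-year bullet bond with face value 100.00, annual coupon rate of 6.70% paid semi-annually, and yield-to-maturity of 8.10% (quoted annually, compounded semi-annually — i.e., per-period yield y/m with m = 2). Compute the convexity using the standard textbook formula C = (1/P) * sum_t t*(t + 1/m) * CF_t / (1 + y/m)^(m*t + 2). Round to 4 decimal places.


Coupon per period c = face * coupon_rate / m = 3.350000
Periods per year m = 2; per-period yield y/m = 0.040500
Number of cashflows N = 14
Cashflows (t years, CF_t, discount factor 1/(1+y/m)^(m*t), PV):
  t = 0.5000: CF_t = 3.350000, DF = 0.961076, PV = 3.219606
  t = 1.0000: CF_t = 3.350000, DF = 0.923668, PV = 3.094287
  t = 1.5000: CF_t = 3.350000, DF = 0.887715, PV = 2.973847
  t = 2.0000: CF_t = 3.350000, DF = 0.853162, PV = 2.858094
  t = 2.5000: CF_t = 3.350000, DF = 0.819954, PV = 2.746846
  t = 3.0000: CF_t = 3.350000, DF = 0.788039, PV = 2.639929
  t = 3.5000: CF_t = 3.350000, DF = 0.757365, PV = 2.537174
  t = 4.0000: CF_t = 3.350000, DF = 0.727886, PV = 2.438418
  t = 4.5000: CF_t = 3.350000, DF = 0.699554, PV = 2.343506
  t = 5.0000: CF_t = 3.350000, DF = 0.672325, PV = 2.252288
  t = 5.5000: CF_t = 3.350000, DF = 0.646156, PV = 2.164621
  t = 6.0000: CF_t = 3.350000, DF = 0.621005, PV = 2.080366
  t = 6.5000: CF_t = 3.350000, DF = 0.596833, PV = 1.999391
  t = 7.0000: CF_t = 103.350000, DF = 0.573602, PV = 59.281788
Price P = sum_t PV_t = 92.630162
Convexity numerator sum_t t*(t + 1/m) * CF_t / (1+y/m)^(m*t + 2):
  t = 0.5000: term = 1.486923
  t = 1.0000: term = 4.287141
  t = 1.5000: term = 8.240539
  t = 2.0000: term = 13.199647
  t = 2.5000: term = 19.028803
  t = 3.0000: term = 25.603388
  t = 3.5000: term = 32.809082
  t = 4.0000: term = 40.541188
  t = 4.5000: term = 48.703974
  t = 5.0000: term = 57.210071
  t = 5.5000: term = 65.979899
  t = 6.0000: term = 74.941129
  t = 6.5000: term = 84.028176
  t = 7.0000: term = 2874.725833
Convexity = (1/P) * sum = 3350.785792 / 92.630162 = 36.173809

Answer: Convexity = 36.1738


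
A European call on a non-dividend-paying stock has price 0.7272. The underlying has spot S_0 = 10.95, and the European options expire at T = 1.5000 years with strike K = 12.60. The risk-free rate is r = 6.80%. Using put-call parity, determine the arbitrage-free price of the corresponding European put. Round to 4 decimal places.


Put-call parity: C - P = S_0 * exp(-qT) - K * exp(-rT).
S_0 * exp(-qT) = 10.9500 * 1.00000000 = 10.95000000
K * exp(-rT) = 12.6000 * 0.90302955 = 11.37817235
P = C - S*exp(-qT) + K*exp(-rT)
P = 0.7272 - 10.95000000 + 11.37817235 = 1.1554

Answer: Put price = 1.1554


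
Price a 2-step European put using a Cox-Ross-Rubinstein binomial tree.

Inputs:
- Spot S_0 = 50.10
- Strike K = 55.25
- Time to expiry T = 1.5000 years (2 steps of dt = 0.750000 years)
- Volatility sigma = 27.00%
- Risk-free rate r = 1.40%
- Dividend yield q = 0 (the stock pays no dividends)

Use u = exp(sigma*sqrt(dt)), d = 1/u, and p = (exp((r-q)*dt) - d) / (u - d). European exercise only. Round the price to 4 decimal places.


dt = T/N = 0.750000
u = exp(sigma*sqrt(dt)) = 1.263426; d = 1/u = 0.791499
p = (exp((r-q)*dt) - d) / (u - d) = 0.464175
Discount per step: exp(-r*dt) = 0.989555
Stock lattice S(k, i) with i counting down-moves:
  k=0: S(0,0) = 50.1000
  k=1: S(1,0) = 63.2976; S(1,1) = 39.6541
  k=2: S(2,0) = 79.9719; S(2,1) = 50.1000; S(2,2) = 31.3862
Terminal payoffs V(N, i) = max(K - S_T, 0):
  V(2,0) = 0.000000; V(2,1) = 5.150000; V(2,2) = 23.863832
Backward induction: V(k, i) = exp(-r*dt) * [p * V(k+1, i) + (1-p) * V(k+1, i+1)].
  V(1,0) = exp(-r*dt) * [p*0.000000 + (1-p)*5.150000] = 2.730678
  V(1,1) = exp(-r*dt) * [p*5.150000 + (1-p)*23.863832] = 15.018818
  V(0,0) = exp(-r*dt) * [p*2.730678 + (1-p)*15.018818] = 9.217680

Answer: Price = V(0,0) = 9.2177


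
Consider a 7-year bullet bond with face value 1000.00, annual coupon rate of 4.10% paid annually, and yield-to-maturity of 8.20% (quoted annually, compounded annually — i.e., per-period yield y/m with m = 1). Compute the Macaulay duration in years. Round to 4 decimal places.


Answer: Macaulay duration = 6.1085 years

Derivation:
Coupon per period c = face * coupon_rate / m = 41.000000
Periods per year m = 1; per-period yield y/m = 0.082000
Number of cashflows N = 7
Cashflows (t years, CF_t, discount factor 1/(1+y/m)^(m*t), PV):
  t = 1.0000: CF_t = 41.000000, DF = 0.924214, PV = 37.892791
  t = 2.0000: CF_t = 41.000000, DF = 0.854172, PV = 35.021064
  t = 3.0000: CF_t = 41.000000, DF = 0.789438, PV = 32.366972
  t = 4.0000: CF_t = 41.000000, DF = 0.729610, PV = 29.914022
  t = 5.0000: CF_t = 41.000000, DF = 0.674316, PV = 27.646971
  t = 6.0000: CF_t = 41.000000, DF = 0.623213, PV = 25.551729
  t = 7.0000: CF_t = 1041.000000, DF = 0.575982, PV = 599.597625
Price P = sum_t PV_t = 787.991174
Macaulay numerator sum_t t * PV_t:
  t * PV_t at t = 1.0000: 37.892791
  t * PV_t at t = 2.0000: 70.042128
  t * PV_t at t = 3.0000: 97.100917
  t * PV_t at t = 4.0000: 119.656089
  t * PV_t at t = 5.0000: 138.234854
  t * PV_t at t = 6.0000: 153.310374
  t * PV_t at t = 7.0000: 4197.183377
Macaulay duration D = (sum_t t * PV_t) / P = 4813.420529 / 787.991174 = 6.108470


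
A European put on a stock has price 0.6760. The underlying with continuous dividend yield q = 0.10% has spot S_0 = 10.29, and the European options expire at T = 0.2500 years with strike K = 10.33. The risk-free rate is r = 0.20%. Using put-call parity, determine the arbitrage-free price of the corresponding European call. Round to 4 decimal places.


Answer: Call price = 0.6386

Derivation:
Put-call parity: C - P = S_0 * exp(-qT) - K * exp(-rT).
S_0 * exp(-qT) = 10.2900 * 0.99975003 = 10.28742782
K * exp(-rT) = 10.3300 * 0.99950012 = 10.32483629
C = P + S*exp(-qT) - K*exp(-rT)
C = 0.6760 + 10.28742782 - 10.32483629 = 0.6386


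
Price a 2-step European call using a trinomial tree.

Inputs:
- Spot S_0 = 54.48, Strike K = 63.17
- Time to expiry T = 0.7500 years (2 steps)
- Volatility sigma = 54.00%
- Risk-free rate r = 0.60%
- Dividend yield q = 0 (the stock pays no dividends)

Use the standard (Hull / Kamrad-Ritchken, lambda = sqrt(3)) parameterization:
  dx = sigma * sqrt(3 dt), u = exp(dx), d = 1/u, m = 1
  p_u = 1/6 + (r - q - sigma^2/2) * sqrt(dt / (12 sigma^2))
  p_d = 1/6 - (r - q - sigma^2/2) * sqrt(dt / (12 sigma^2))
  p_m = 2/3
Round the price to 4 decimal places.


Answer: Price = V(0,0) = 6.9382

Derivation:
dt = T/N = 0.375000; dx = sigma*sqrt(3*dt) = 0.572756
u = exp(dx) = 1.773148; d = 1/u = 0.563969
p_u = 0.120901, p_m = 0.666667, p_d = 0.212432
Discount per step: exp(-r*dt) = 0.997753
Stock lattice S(k, j) with j the centered position index:
  k=0: S(0,+0) = 54.4800
  k=1: S(1,-1) = 30.7250; S(1,+0) = 54.4800; S(1,+1) = 96.6011
  k=2: S(2,-2) = 17.3279; S(2,-1) = 30.7250; S(2,+0) = 54.4800; S(2,+1) = 96.6011; S(2,+2) = 171.2881
Terminal payoffs V(N, j) = max(S_T - K, 0):
  V(2,-2) = 0.000000; V(2,-1) = 0.000000; V(2,+0) = 0.000000; V(2,+1) = 33.431103; V(2,+2) = 108.118051
Backward induction: V(k, j) = exp(-r*dt) * [p_u * V(k+1, j+1) + p_m * V(k+1, j) + p_d * V(k+1, j-1)]
  V(1,-1) = exp(-r*dt) * [p_u*0.000000 + p_m*0.000000 + p_d*0.000000] = 0.000000
  V(1,+0) = exp(-r*dt) * [p_u*33.431103 + p_m*0.000000 + p_d*0.000000] = 4.032775
  V(1,+1) = exp(-r*dt) * [p_u*108.118051 + p_m*33.431103 + p_d*0.000000] = 35.279529
  V(0,+0) = exp(-r*dt) * [p_u*35.279529 + p_m*4.032775 + p_d*0.000000] = 6.938223


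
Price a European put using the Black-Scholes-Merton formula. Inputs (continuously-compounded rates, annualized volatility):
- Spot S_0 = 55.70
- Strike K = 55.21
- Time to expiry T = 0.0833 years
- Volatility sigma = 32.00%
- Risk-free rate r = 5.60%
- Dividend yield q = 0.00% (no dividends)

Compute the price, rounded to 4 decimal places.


Answer: Price = 1.6860

Derivation:
d1 = (ln(S/K) + (r - q + 0.5*sigma^2) * T) / (sigma * sqrt(T)) = 0.19235902
d2 = d1 - sigma * sqrt(T) = 0.10000145
exp(-rT) = 0.99534606; exp(-qT) = 1.00000000
P = K * exp(-rT) * N(-d2) - S_0 * exp(-qT) * N(-d1)
N(-d1) = 0.42373050; N(-d2) = 0.46017159
P = 55.2100 * 0.99534606 * 0.46017159 - 55.7000 * 1.00000000 * 0.42373050 = 1.6860


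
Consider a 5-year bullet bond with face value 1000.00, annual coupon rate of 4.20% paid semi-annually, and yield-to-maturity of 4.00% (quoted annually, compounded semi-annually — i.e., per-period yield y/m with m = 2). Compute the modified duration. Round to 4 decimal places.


Coupon per period c = face * coupon_rate / m = 21.000000
Periods per year m = 2; per-period yield y/m = 0.020000
Number of cashflows N = 10
Cashflows (t years, CF_t, discount factor 1/(1+y/m)^(m*t), PV):
  t = 0.5000: CF_t = 21.000000, DF = 0.980392, PV = 20.588235
  t = 1.0000: CF_t = 21.000000, DF = 0.961169, PV = 20.184544
  t = 1.5000: CF_t = 21.000000, DF = 0.942322, PV = 19.788769
  t = 2.0000: CF_t = 21.000000, DF = 0.923845, PV = 19.400754
  t = 2.5000: CF_t = 21.000000, DF = 0.905731, PV = 19.020347
  t = 3.0000: CF_t = 21.000000, DF = 0.887971, PV = 18.647399
  t = 3.5000: CF_t = 21.000000, DF = 0.870560, PV = 18.281764
  t = 4.0000: CF_t = 21.000000, DF = 0.853490, PV = 17.923298
  t = 4.5000: CF_t = 21.000000, DF = 0.836755, PV = 17.571861
  t = 5.0000: CF_t = 1021.000000, DF = 0.820348, PV = 837.575614
Price P = sum_t PV_t = 1008.982585
First compute Macaulay numerator sum_t t * PV_t:
  t * PV_t at t = 0.5000: 10.294118
  t * PV_t at t = 1.0000: 20.184544
  t * PV_t at t = 1.5000: 29.683154
  t * PV_t at t = 2.0000: 38.801508
  t * PV_t at t = 2.5000: 47.550868
  t * PV_t at t = 3.0000: 55.942197
  t * PV_t at t = 3.5000: 63.986173
  t * PV_t at t = 4.0000: 71.693191
  t * PV_t at t = 4.5000: 79.073373
  t * PV_t at t = 5.0000: 4187.878071
Macaulay duration D = 4605.087196 / 1008.982585 = 4.564090
Modified duration = D / (1 + y/m) = 4.564090 / (1 + 0.020000) = 4.474598

Answer: Modified duration = 4.4746


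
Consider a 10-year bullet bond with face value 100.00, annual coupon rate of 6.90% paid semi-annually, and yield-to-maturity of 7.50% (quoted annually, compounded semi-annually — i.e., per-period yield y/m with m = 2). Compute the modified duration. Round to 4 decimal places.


Answer: Modified duration = 7.0557

Derivation:
Coupon per period c = face * coupon_rate / m = 3.450000
Periods per year m = 2; per-period yield y/m = 0.037500
Number of cashflows N = 20
Cashflows (t years, CF_t, discount factor 1/(1+y/m)^(m*t), PV):
  t = 0.5000: CF_t = 3.450000, DF = 0.963855, PV = 3.325301
  t = 1.0000: CF_t = 3.450000, DF = 0.929017, PV = 3.205110
  t = 1.5000: CF_t = 3.450000, DF = 0.895438, PV = 3.089262
  t = 2.0000: CF_t = 3.450000, DF = 0.863073, PV = 2.977602
  t = 2.5000: CF_t = 3.450000, DF = 0.831878, PV = 2.869978
  t = 3.0000: CF_t = 3.450000, DF = 0.801810, PV = 2.766244
  t = 3.5000: CF_t = 3.450000, DF = 0.772829, PV = 2.666259
  t = 4.0000: CF_t = 3.450000, DF = 0.744895, PV = 2.569888
  t = 4.5000: CF_t = 3.450000, DF = 0.717971, PV = 2.477001
  t = 5.0000: CF_t = 3.450000, DF = 0.692020, PV = 2.387471
  t = 5.5000: CF_t = 3.450000, DF = 0.667008, PV = 2.301177
  t = 6.0000: CF_t = 3.450000, DF = 0.642899, PV = 2.218001
  t = 6.5000: CF_t = 3.450000, DF = 0.619662, PV = 2.137833
  t = 7.0000: CF_t = 3.450000, DF = 0.597264, PV = 2.060562
  t = 7.5000: CF_t = 3.450000, DF = 0.575676, PV = 1.986084
  t = 8.0000: CF_t = 3.450000, DF = 0.554869, PV = 1.914297
  t = 8.5000: CF_t = 3.450000, DF = 0.534813, PV = 1.845106
  t = 9.0000: CF_t = 3.450000, DF = 0.515483, PV = 1.778415
  t = 9.5000: CF_t = 3.450000, DF = 0.496851, PV = 1.714135
  t = 10.0000: CF_t = 103.450000, DF = 0.478892, PV = 49.541413
Price P = sum_t PV_t = 95.831139
First compute Macaulay numerator sum_t t * PV_t:
  t * PV_t at t = 0.5000: 1.662651
  t * PV_t at t = 1.0000: 3.205110
  t * PV_t at t = 1.5000: 4.633893
  t * PV_t at t = 2.0000: 5.955204
  t * PV_t at t = 2.5000: 7.174945
  t * PV_t at t = 3.0000: 8.298732
  t * PV_t at t = 3.5000: 9.331907
  t * PV_t at t = 4.0000: 10.279553
  t * PV_t at t = 4.5000: 11.146504
  t * PV_t at t = 5.0000: 11.937353
  t * PV_t at t = 5.5000: 12.656471
  t * PV_t at t = 6.0000: 13.308009
  t * PV_t at t = 6.5000: 13.895913
  t * PV_t at t = 7.0000: 14.423932
  t * PV_t at t = 7.5000: 14.895627
  t * PV_t at t = 8.0000: 15.314379
  t * PV_t at t = 8.5000: 15.683400
  t * PV_t at t = 9.0000: 16.005738
  t * PV_t at t = 9.5000: 16.284285
  t * PV_t at t = 10.0000: 495.414128
Macaulay duration D = 701.507733 / 95.831139 = 7.320248
Modified duration = D / (1 + y/m) = 7.320248 / (1 + 0.037500) = 7.055661
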